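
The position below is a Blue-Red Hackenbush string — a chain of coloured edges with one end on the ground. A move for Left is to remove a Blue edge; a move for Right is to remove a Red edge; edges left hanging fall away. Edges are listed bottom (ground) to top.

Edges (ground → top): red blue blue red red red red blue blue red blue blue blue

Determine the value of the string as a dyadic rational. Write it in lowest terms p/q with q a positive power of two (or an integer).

Prefix values for red blue blue red red red red blue blue red blue blue blue via {L|R} + simplicity:
g(r) = {  | 0 } ⇒ -1
g(rb) = { -1 | 0 } ⇒ -1/2
g(rbb) = { -1; -1/2 | 0 } ⇒ -1/4
g(rbbr) = { -1; -1/2 | -1/4; 0 } ⇒ -3/8
g(rbbrr) = { -1; -1/2 | -3/8; -1/4; 0 } ⇒ -7/16
g(rbbrrr) = { -1; -1/2 | -7/16; -3/8; -1/4; 0 } ⇒ -15/32
g(rbbrrrr) = { -1; -1/2 | -15/32; -7/16; -3/8; -1/4; 0 } ⇒ -31/64
g(rbbrrrrb) = { -1; -1/2; -31/64 | -15/32; -7/16; -3/8; -1/4; 0 } ⇒ -61/128
g(rbbrrrrbb) = { -1; -1/2; -31/64; -61/128 | -15/32; -7/16; -3/8; -1/4; 0 } ⇒ -121/256
g(rbbrrrrbbr) = { -1; -1/2; -31/64; -61/128 | -121/256; -15/32; -7/16; -3/8; -1/4; 0 } ⇒ -243/512
g(rbbrrrrbbrb) = { -1; -1/2; -31/64; -61/128; -243/512 | -121/256; -15/32; -7/16; -3/8; -1/4; 0 } ⇒ -485/1024
g(rbbrrrrbbrbb) = { -1; -1/2; -31/64; -61/128; -243/512; -485/1024 | -121/256; -15/32; -7/16; -3/8; -1/4; 0 } ⇒ -969/2048
g(rbbrrrrbbrbbb) = { -1; -1/2; -31/64; -61/128; -243/512; -485/1024; -969/2048 | -121/256; -15/32; -7/16; -3/8; -1/4; 0 } ⇒ -1937/4096

-1937/4096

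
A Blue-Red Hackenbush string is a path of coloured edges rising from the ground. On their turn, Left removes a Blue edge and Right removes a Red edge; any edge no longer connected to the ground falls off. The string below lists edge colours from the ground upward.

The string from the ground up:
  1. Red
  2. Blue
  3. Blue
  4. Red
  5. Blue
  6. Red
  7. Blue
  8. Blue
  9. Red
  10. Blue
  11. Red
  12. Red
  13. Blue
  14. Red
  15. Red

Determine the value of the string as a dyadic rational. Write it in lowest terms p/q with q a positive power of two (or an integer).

Prefix values for Red Blue Blue Red Blue Red Blue Blue Red Blue Red Red Blue Red Red via {L|R} + simplicity:
v(R) = {  | 0 } gives -1
v(RB) = { -1 | 0 } gives -1/2
v(RBB) = { -1; -1/2 | 0 } gives -1/4
v(RBBR) = { -1; -1/2 | -1/4; 0 } gives -3/8
v(RBBRB) = { -1; -1/2; -3/8 | -1/4; 0 } gives -5/16
v(RBBRBR) = { -1; -1/2; -3/8 | -5/16; -1/4; 0 } gives -11/32
v(RBBRBRB) = { -1; -1/2; -3/8; -11/32 | -5/16; -1/4; 0 } gives -21/64
v(RBBRBRBB) = { -1; -1/2; -3/8; -11/32; -21/64 | -5/16; -1/4; 0 } gives -41/128
v(RBBRBRBBR) = { -1; -1/2; -3/8; -11/32; -21/64 | -41/128; -5/16; -1/4; 0 } gives -83/256
v(RBBRBRBBRB) = { -1; -1/2; -3/8; -11/32; -21/64; -83/256 | -41/128; -5/16; -1/4; 0 } gives -165/512
v(RBBRBRBBRBR) = { -1; -1/2; -3/8; -11/32; -21/64; -83/256 | -165/512; -41/128; -5/16; -1/4; 0 } gives -331/1024
v(RBBRBRBBRBRR) = { -1; -1/2; -3/8; -11/32; -21/64; -83/256 | -331/1024; -165/512; -41/128; -5/16; -1/4; 0 } gives -663/2048
v(RBBRBRBBRBRRB) = { -1; -1/2; -3/8; -11/32; -21/64; -83/256; -663/2048 | -331/1024; -165/512; -41/128; -5/16; -1/4; 0 } gives -1325/4096
v(RBBRBRBBRBRRBR) = { -1; -1/2; -3/8; -11/32; -21/64; -83/256; -663/2048 | -1325/4096; -331/1024; -165/512; -41/128; -5/16; -1/4; 0 } gives -2651/8192
v(RBBRBRBBRBRRBRR) = { -1; -1/2; -3/8; -11/32; -21/64; -83/256; -663/2048 | -2651/8192; -1325/4096; -331/1024; -165/512; -41/128; -5/16; -1/4; 0 } gives -5303/16384

-5303/16384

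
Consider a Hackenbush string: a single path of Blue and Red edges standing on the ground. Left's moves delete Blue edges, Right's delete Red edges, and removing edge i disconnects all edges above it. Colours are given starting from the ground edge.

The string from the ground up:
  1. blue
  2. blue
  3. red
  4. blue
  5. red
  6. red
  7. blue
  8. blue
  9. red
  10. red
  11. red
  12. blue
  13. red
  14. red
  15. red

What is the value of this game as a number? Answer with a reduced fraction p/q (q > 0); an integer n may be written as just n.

val(b) = { 0 | · } => 1
val(bb) = { 0 1 | · } => 2
val(bbr) = { 0 1 | 2 } => 3/2
val(bbrb) = { 0 1 3/2 | 2 } => 7/4
val(bbrbr) = { 0 1 3/2 | 7/4 2 } => 13/8
val(bbrbrr) = { 0 1 3/2 | 13/8 7/4 2 } => 25/16
val(bbrbrrb) = { 0 1 3/2 25/16 | 13/8 7/4 2 } => 51/32
val(bbrbrrbb) = { 0 1 3/2 25/16 51/32 | 13/8 7/4 2 } => 103/64
val(bbrbrrbbr) = { 0 1 3/2 25/16 51/32 | 103/64 13/8 7/4 2 } => 205/128
val(bbrbrrbbrr) = { 0 1 3/2 25/16 51/32 | 205/128 103/64 13/8 7/4 2 } => 409/256
val(bbrbrrbbrrr) = { 0 1 3/2 25/16 51/32 | 409/256 205/128 103/64 13/8 7/4 2 } => 817/512
val(bbrbrrbbrrrb) = { 0 1 3/2 25/16 51/32 817/512 | 409/256 205/128 103/64 13/8 7/4 2 } => 1635/1024
val(bbrbrrbbrrrbr) = { 0 1 3/2 25/16 51/32 817/512 | 1635/1024 409/256 205/128 103/64 13/8 7/4 2 } => 3269/2048
val(bbrbrrbbrrrbrr) = { 0 1 3/2 25/16 51/32 817/512 | 3269/2048 1635/1024 409/256 205/128 103/64 13/8 7/4 2 } => 6537/4096
val(bbrbrrbbrrrbrrr) = { 0 1 3/2 25/16 51/32 817/512 | 6537/4096 3269/2048 1635/1024 409/256 205/128 103/64 13/8 7/4 2 } => 13073/8192

13073/8192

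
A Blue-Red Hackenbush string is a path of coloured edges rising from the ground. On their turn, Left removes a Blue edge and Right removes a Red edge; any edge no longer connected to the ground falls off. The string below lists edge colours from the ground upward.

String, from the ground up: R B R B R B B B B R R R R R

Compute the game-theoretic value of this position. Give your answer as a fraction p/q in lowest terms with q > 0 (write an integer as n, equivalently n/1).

1 of 14 · R · max L −∞ · min R 0 — -1
2 of 14 · RB · max L -1 · min R 0 — -1/2
3 of 14 · RBR · max L -1 · min R -1/2 — -3/4
4 of 14 · RBRB · max L -3/4 · min R -1/2 — -5/8
5 of 14 · RBRBR · max L -3/4 · min R -5/8 — -11/16
6 of 14 · RBRBRB · max L -11/16 · min R -5/8 — -21/32
7 of 14 · RBRBRBB · max L -21/32 · min R -5/8 — -41/64
8 of 14 · RBRBRBBB · max L -41/64 · min R -5/8 — -81/128
9 of 14 · RBRBRBBBB · max L -81/128 · min R -5/8 — -161/256
10 of 14 · RBRBRBBBBR · max L -81/128 · min R -161/256 — -323/512
11 of 14 · RBRBRBBBBRR · max L -81/128 · min R -323/512 — -647/1024
12 of 14 · RBRBRBBBBRRR · max L -81/128 · min R -647/1024 — -1295/2048
13 of 14 · RBRBRBBBBRRRR · max L -81/128 · min R -1295/2048 — -2591/4096
14 of 14 · RBRBRBBBBRRRRR · max L -81/128 · min R -2591/4096 — -5183/8192

-5183/8192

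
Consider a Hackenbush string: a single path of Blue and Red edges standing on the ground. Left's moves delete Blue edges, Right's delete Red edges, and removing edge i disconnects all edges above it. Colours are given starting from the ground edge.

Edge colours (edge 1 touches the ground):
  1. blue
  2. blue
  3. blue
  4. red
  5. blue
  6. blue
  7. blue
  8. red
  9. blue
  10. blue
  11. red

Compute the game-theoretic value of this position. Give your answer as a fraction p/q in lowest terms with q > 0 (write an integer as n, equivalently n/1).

Build v(s[:k]) for k = 1..11, string s = blue blue blue red blue blue blue red blue blue red.
v(b) = { 0 |  } -> 1
v(bb) = { 0; 1 |  } -> 2
v(bbb) = { 0; 1; 2 |  } -> 3
v(bbbr) = { 0; 1; 2 | 3 } -> 5/2
v(bbbrb) = { 0; 1; 2; 5/2 | 3 } -> 11/4
v(bbbrbb) = { 0; 1; 2; 5/2; 11/4 | 3 } -> 23/8
v(bbbrbbb) = { 0; 1; 2; 5/2; 11/4; 23/8 | 3 } -> 47/16
v(bbbrbbbr) = { 0; 1; 2; 5/2; 11/4; 23/8 | 47/16; 3 } -> 93/32
v(bbbrbbbrb) = { 0; 1; 2; 5/2; 11/4; 23/8; 93/32 | 47/16; 3 } -> 187/64
v(bbbrbbbrbb) = { 0; 1; 2; 5/2; 11/4; 23/8; 93/32; 187/64 | 47/16; 3 } -> 375/128
v(bbbrbbbrbbr) = { 0; 1; 2; 5/2; 11/4; 23/8; 93/32; 187/64 | 375/128; 47/16; 3 } -> 749/256

749/256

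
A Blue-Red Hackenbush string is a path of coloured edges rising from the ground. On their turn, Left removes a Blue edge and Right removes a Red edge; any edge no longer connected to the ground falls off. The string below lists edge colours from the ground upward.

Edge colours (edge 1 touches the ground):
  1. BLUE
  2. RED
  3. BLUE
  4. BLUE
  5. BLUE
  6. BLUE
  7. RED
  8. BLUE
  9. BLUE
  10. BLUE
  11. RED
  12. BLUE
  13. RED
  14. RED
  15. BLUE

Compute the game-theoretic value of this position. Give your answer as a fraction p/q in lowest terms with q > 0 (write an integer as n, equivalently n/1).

Build v(s[:k]) for k = 1..15, string s = BLUE RED BLUE BLUE BLUE BLUE RED BLUE BLUE BLUE RED BLUE RED RED BLUE.
v(B) = { 0 | · } gives 1
v(BR) = { 0 | 1 } gives 1/2
v(BRB) = { 0,1/2 | 1 } gives 3/4
v(BRBB) = { 0,1/2,3/4 | 1 } gives 7/8
v(BRBBB) = { 0,1/2,3/4,7/8 | 1 } gives 15/16
v(BRBBBB) = { 0,1/2,3/4,7/8,15/16 | 1 } gives 31/32
v(BRBBBBR) = { 0,1/2,3/4,7/8,15/16 | 31/32,1 } gives 61/64
v(BRBBBBRB) = { 0,1/2,3/4,7/8,15/16,61/64 | 31/32,1 } gives 123/128
v(BRBBBBRBB) = { 0,1/2,3/4,7/8,15/16,61/64,123/128 | 31/32,1 } gives 247/256
v(BRBBBBRBBB) = { 0,1/2,3/4,7/8,15/16,61/64,123/128,247/256 | 31/32,1 } gives 495/512
v(BRBBBBRBBBR) = { 0,1/2,3/4,7/8,15/16,61/64,123/128,247/256 | 495/512,31/32,1 } gives 989/1024
v(BRBBBBRBBBRB) = { 0,1/2,3/4,7/8,15/16,61/64,123/128,247/256,989/1024 | 495/512,31/32,1 } gives 1979/2048
v(BRBBBBRBBBRBR) = { 0,1/2,3/4,7/8,15/16,61/64,123/128,247/256,989/1024 | 1979/2048,495/512,31/32,1 } gives 3957/4096
v(BRBBBBRBBBRBRR) = { 0,1/2,3/4,7/8,15/16,61/64,123/128,247/256,989/1024 | 3957/4096,1979/2048,495/512,31/32,1 } gives 7913/8192
v(BRBBBBRBBBRBRRB) = { 0,1/2,3/4,7/8,15/16,61/64,123/128,247/256,989/1024,7913/8192 | 3957/4096,1979/2048,495/512,31/32,1 } gives 15827/16384

15827/16384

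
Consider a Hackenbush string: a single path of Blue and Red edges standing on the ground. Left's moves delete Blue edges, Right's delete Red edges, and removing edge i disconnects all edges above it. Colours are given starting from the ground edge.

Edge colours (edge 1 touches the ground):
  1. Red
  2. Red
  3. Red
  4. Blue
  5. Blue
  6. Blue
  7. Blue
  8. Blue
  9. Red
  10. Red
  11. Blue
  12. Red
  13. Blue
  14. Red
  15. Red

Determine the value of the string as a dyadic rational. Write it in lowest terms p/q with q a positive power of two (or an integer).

-8407/4096

edge 1 of 15 (Red): { ∅ | 0 } gives -1
edge 2 of 15 (Red): { ∅ | -1, 0 } gives -2
edge 3 of 15 (Red): { ∅ | -2, -1, 0 } gives -3
edge 4 of 15 (Blue): { -3 | -2, -1, 0 } gives -5/2
edge 5 of 15 (Blue): { -3, -5/2 | -2, -1, 0 } gives -9/4
edge 6 of 15 (Blue): { -3, -5/2, -9/4 | -2, -1, 0 } gives -17/8
edge 7 of 15 (Blue): { -3, -5/2, -9/4, -17/8 | -2, -1, 0 } gives -33/16
edge 8 of 15 (Blue): { -3, -5/2, -9/4, -17/8, -33/16 | -2, -1, 0 } gives -65/32
edge 9 of 15 (Red): { -3, -5/2, -9/4, -17/8, -33/16 | -65/32, -2, -1, 0 } gives -131/64
edge 10 of 15 (Red): { -3, -5/2, -9/4, -17/8, -33/16 | -131/64, -65/32, -2, -1, 0 } gives -263/128
edge 11 of 15 (Blue): { -3, -5/2, -9/4, -17/8, -33/16, -263/128 | -131/64, -65/32, -2, -1, 0 } gives -525/256
edge 12 of 15 (Red): { -3, -5/2, -9/4, -17/8, -33/16, -263/128 | -525/256, -131/64, -65/32, -2, -1, 0 } gives -1051/512
edge 13 of 15 (Blue): { -3, -5/2, -9/4, -17/8, -33/16, -263/128, -1051/512 | -525/256, -131/64, -65/32, -2, -1, 0 } gives -2101/1024
edge 14 of 15 (Red): { -3, -5/2, -9/4, -17/8, -33/16, -263/128, -1051/512 | -2101/1024, -525/256, -131/64, -65/32, -2, -1, 0 } gives -4203/2048
edge 15 of 15 (Red): { -3, -5/2, -9/4, -17/8, -33/16, -263/128, -1051/512 | -4203/2048, -2101/1024, -525/256, -131/64, -65/32, -2, -1, 0 } gives -8407/4096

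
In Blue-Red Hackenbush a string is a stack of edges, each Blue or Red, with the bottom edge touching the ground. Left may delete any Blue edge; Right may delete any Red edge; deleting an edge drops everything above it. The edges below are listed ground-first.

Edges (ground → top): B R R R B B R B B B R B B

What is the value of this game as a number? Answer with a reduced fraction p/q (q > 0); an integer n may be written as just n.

887/4096

step 1: add B to get B; options L={ 0 } R={ (no moves) } so 1
step 2: add R to get BR; options L={ 0 } R={ 1 } so 1/2
step 3: add R to get BRR; options L={ 0 } R={ 1/2 1 } so 1/4
step 4: add R to get BRRR; options L={ 0 } R={ 1/4 1/2 1 } so 1/8
step 5: add B to get BRRRB; options L={ 0 1/8 } R={ 1/4 1/2 1 } so 3/16
step 6: add B to get BRRRBB; options L={ 0 1/8 3/16 } R={ 1/4 1/2 1 } so 7/32
step 7: add R to get BRRRBBR; options L={ 0 1/8 3/16 } R={ 7/32 1/4 1/2 1 } so 13/64
step 8: add B to get BRRRBBRB; options L={ 0 1/8 3/16 13/64 } R={ 7/32 1/4 1/2 1 } so 27/128
step 9: add B to get BRRRBBRBB; options L={ 0 1/8 3/16 13/64 27/128 } R={ 7/32 1/4 1/2 1 } so 55/256
step 10: add B to get BRRRBBRBBB; options L={ 0 1/8 3/16 13/64 27/128 55/256 } R={ 7/32 1/4 1/2 1 } so 111/512
step 11: add R to get BRRRBBRBBBR; options L={ 0 1/8 3/16 13/64 27/128 55/256 } R={ 111/512 7/32 1/4 1/2 1 } so 221/1024
step 12: add B to get BRRRBBRBBBRB; options L={ 0 1/8 3/16 13/64 27/128 55/256 221/1024 } R={ 111/512 7/32 1/4 1/2 1 } so 443/2048
step 13: add B to get BRRRBBRBBBRBB; options L={ 0 1/8 3/16 13/64 27/128 55/256 221/1024 443/2048 } R={ 111/512 7/32 1/4 1/2 1 } so 887/4096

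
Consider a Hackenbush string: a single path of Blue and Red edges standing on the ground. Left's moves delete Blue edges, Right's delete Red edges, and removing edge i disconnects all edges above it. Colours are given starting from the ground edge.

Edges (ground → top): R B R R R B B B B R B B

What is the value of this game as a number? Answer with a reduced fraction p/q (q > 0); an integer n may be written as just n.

-1801/2048

Recurse on prefixes of the 12-edge string R B R R R B B B B R B B:
step 1: add R to get R; options L={  } R={ 0 } so -1
step 2: add B to get RB; options L={ -1 } R={ 0 } so -1/2
step 3: add R to get RBR; options L={ -1 } R={ -1/2,0 } so -3/4
step 4: add R to get RBRR; options L={ -1 } R={ -3/4,-1/2,0 } so -7/8
step 5: add R to get RBRRR; options L={ -1 } R={ -7/8,-3/4,-1/2,0 } so -15/16
step 6: add B to get RBRRRB; options L={ -1,-15/16 } R={ -7/8,-3/4,-1/2,0 } so -29/32
step 7: add B to get RBRRRBB; options L={ -1,-15/16,-29/32 } R={ -7/8,-3/4,-1/2,0 } so -57/64
step 8: add B to get RBRRRBBB; options L={ -1,-15/16,-29/32,-57/64 } R={ -7/8,-3/4,-1/2,0 } so -113/128
step 9: add B to get RBRRRBBBB; options L={ -1,-15/16,-29/32,-57/64,-113/128 } R={ -7/8,-3/4,-1/2,0 } so -225/256
step 10: add R to get RBRRRBBBBR; options L={ -1,-15/16,-29/32,-57/64,-113/128 } R={ -225/256,-7/8,-3/4,-1/2,0 } so -451/512
step 11: add B to get RBRRRBBBBRB; options L={ -1,-15/16,-29/32,-57/64,-113/128,-451/512 } R={ -225/256,-7/8,-3/4,-1/2,0 } so -901/1024
step 12: add B to get RBRRRBBBBRBB; options L={ -1,-15/16,-29/32,-57/64,-113/128,-451/512,-901/1024 } R={ -225/256,-7/8,-3/4,-1/2,0 } so -1801/2048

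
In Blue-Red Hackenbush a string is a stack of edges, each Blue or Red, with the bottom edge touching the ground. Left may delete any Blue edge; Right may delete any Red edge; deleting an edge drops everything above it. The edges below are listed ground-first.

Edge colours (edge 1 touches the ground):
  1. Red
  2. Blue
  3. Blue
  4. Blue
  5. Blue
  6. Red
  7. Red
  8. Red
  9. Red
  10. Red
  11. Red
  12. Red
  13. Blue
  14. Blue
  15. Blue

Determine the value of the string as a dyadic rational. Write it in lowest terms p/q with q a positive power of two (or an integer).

1 of 15 · R · max L −∞ · min R 0 ⇒ -1
2 of 15 · RB · max L -1 · min R 0 ⇒ -1/2
3 of 15 · RBB · max L -1/2 · min R 0 ⇒ -1/4
4 of 15 · RBBB · max L -1/4 · min R 0 ⇒ -1/8
5 of 15 · RBBBB · max L -1/8 · min R 0 ⇒ -1/16
6 of 15 · RBBBBR · max L -1/8 · min R -1/16 ⇒ -3/32
7 of 15 · RBBBBRR · max L -1/8 · min R -3/32 ⇒ -7/64
8 of 15 · RBBBBRRR · max L -1/8 · min R -7/64 ⇒ -15/128
9 of 15 · RBBBBRRRR · max L -1/8 · min R -15/128 ⇒ -31/256
10 of 15 · RBBBBRRRRR · max L -1/8 · min R -31/256 ⇒ -63/512
11 of 15 · RBBBBRRRRRR · max L -1/8 · min R -63/512 ⇒ -127/1024
12 of 15 · RBBBBRRRRRRR · max L -1/8 · min R -127/1024 ⇒ -255/2048
13 of 15 · RBBBBRRRRRRRB · max L -255/2048 · min R -127/1024 ⇒ -509/4096
14 of 15 · RBBBBRRRRRRRBB · max L -509/4096 · min R -127/1024 ⇒ -1017/8192
15 of 15 · RBBBBRRRRRRRBBB · max L -1017/8192 · min R -127/1024 ⇒ -2033/16384

-2033/16384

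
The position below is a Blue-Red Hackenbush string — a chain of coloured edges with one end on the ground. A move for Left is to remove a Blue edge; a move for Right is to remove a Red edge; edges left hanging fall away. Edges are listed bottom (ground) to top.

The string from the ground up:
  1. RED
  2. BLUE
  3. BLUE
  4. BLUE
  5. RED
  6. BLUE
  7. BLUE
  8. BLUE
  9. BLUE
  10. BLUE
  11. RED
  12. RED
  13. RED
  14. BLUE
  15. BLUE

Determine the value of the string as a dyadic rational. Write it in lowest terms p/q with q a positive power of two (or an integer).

Prefix values for RED BLUE BLUE BLUE RED BLUE BLUE BLUE BLUE BLUE RED RED RED BLUE BLUE via {L|R} + simplicity:
edge 1 of 15 (RED): { ∅ | 0 } -> -1
edge 2 of 15 (BLUE): { -1 | 0 } -> -1/2
edge 3 of 15 (BLUE): { -1 -1/2 | 0 } -> -1/4
edge 4 of 15 (BLUE): { -1 -1/2 -1/4 | 0 } -> -1/8
edge 5 of 15 (RED): { -1 -1/2 -1/4 | -1/8 0 } -> -3/16
edge 6 of 15 (BLUE): { -1 -1/2 -1/4 -3/16 | -1/8 0 } -> -5/32
edge 7 of 15 (BLUE): { -1 -1/2 -1/4 -3/16 -5/32 | -1/8 0 } -> -9/64
edge 8 of 15 (BLUE): { -1 -1/2 -1/4 -3/16 -5/32 -9/64 | -1/8 0 } -> -17/128
edge 9 of 15 (BLUE): { -1 -1/2 -1/4 -3/16 -5/32 -9/64 -17/128 | -1/8 0 } -> -33/256
edge 10 of 15 (BLUE): { -1 -1/2 -1/4 -3/16 -5/32 -9/64 -17/128 -33/256 | -1/8 0 } -> -65/512
edge 11 of 15 (RED): { -1 -1/2 -1/4 -3/16 -5/32 -9/64 -17/128 -33/256 | -65/512 -1/8 0 } -> -131/1024
edge 12 of 15 (RED): { -1 -1/2 -1/4 -3/16 -5/32 -9/64 -17/128 -33/256 | -131/1024 -65/512 -1/8 0 } -> -263/2048
edge 13 of 15 (RED): { -1 -1/2 -1/4 -3/16 -5/32 -9/64 -17/128 -33/256 | -263/2048 -131/1024 -65/512 -1/8 0 } -> -527/4096
edge 14 of 15 (BLUE): { -1 -1/2 -1/4 -3/16 -5/32 -9/64 -17/128 -33/256 -527/4096 | -263/2048 -131/1024 -65/512 -1/8 0 } -> -1053/8192
edge 15 of 15 (BLUE): { -1 -1/2 -1/4 -3/16 -5/32 -9/64 -17/128 -33/256 -527/4096 -1053/8192 | -263/2048 -131/1024 -65/512 -1/8 0 } -> -2105/16384

-2105/16384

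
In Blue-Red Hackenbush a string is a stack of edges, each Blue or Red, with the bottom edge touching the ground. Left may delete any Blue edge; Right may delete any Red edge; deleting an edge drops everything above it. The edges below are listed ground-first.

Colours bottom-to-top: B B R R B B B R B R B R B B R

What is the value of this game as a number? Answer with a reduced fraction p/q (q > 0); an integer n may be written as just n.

11949/8192

v_1 [B]  L=[0]  R=[∅]  => 1
v_2 [BB]  L=[0; 1]  R=[∅]  => 2
v_3 [BBR]  L=[0; 1]  R=[2]  => 3/2
v_4 [BBRR]  L=[0; 1]  R=[3/2; 2]  => 5/4
v_5 [BBRRB]  L=[0; 1; 5/4]  R=[3/2; 2]  => 11/8
v_6 [BBRRBB]  L=[0; 1; 5/4; 11/8]  R=[3/2; 2]  => 23/16
v_7 [BBRRBBB]  L=[0; 1; 5/4; 11/8; 23/16]  R=[3/2; 2]  => 47/32
v_8 [BBRRBBBR]  L=[0; 1; 5/4; 11/8; 23/16]  R=[47/32; 3/2; 2]  => 93/64
v_9 [BBRRBBBRB]  L=[0; 1; 5/4; 11/8; 23/16; 93/64]  R=[47/32; 3/2; 2]  => 187/128
v_10 [BBRRBBBRBR]  L=[0; 1; 5/4; 11/8; 23/16; 93/64]  R=[187/128; 47/32; 3/2; 2]  => 373/256
v_11 [BBRRBBBRBRB]  L=[0; 1; 5/4; 11/8; 23/16; 93/64; 373/256]  R=[187/128; 47/32; 3/2; 2]  => 747/512
v_12 [BBRRBBBRBRBR]  L=[0; 1; 5/4; 11/8; 23/16; 93/64; 373/256]  R=[747/512; 187/128; 47/32; 3/2; 2]  => 1493/1024
v_13 [BBRRBBBRBRBRB]  L=[0; 1; 5/4; 11/8; 23/16; 93/64; 373/256; 1493/1024]  R=[747/512; 187/128; 47/32; 3/2; 2]  => 2987/2048
v_14 [BBRRBBBRBRBRBB]  L=[0; 1; 5/4; 11/8; 23/16; 93/64; 373/256; 1493/1024; 2987/2048]  R=[747/512; 187/128; 47/32; 3/2; 2]  => 5975/4096
v_15 [BBRRBBBRBRBRBBR]  L=[0; 1; 5/4; 11/8; 23/16; 93/64; 373/256; 1493/1024; 2987/2048]  R=[5975/4096; 747/512; 187/128; 47/32; 3/2; 2]  => 11949/8192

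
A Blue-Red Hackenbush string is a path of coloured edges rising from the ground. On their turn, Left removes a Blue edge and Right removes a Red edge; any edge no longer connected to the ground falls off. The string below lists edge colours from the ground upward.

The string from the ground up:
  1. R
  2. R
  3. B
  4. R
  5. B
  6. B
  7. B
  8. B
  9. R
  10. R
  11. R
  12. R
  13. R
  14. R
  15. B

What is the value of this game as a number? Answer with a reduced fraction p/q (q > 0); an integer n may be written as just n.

1 of 15 · R · max L −∞ · min R 0 gives -1
2 of 15 · RR · max L −∞ · min R -1 gives -2
3 of 15 · RRB · max L -2 · min R -1 gives -3/2
4 of 15 · RRBR · max L -2 · min R -3/2 gives -7/4
5 of 15 · RRBRB · max L -7/4 · min R -3/2 gives -13/8
6 of 15 · RRBRBB · max L -13/8 · min R -3/2 gives -25/16
7 of 15 · RRBRBBB · max L -25/16 · min R -3/2 gives -49/32
8 of 15 · RRBRBBBB · max L -49/32 · min R -3/2 gives -97/64
9 of 15 · RRBRBBBBR · max L -49/32 · min R -97/64 gives -195/128
10 of 15 · RRBRBBBBRR · max L -49/32 · min R -195/128 gives -391/256
11 of 15 · RRBRBBBBRRR · max L -49/32 · min R -391/256 gives -783/512
12 of 15 · RRBRBBBBRRRR · max L -49/32 · min R -783/512 gives -1567/1024
13 of 15 · RRBRBBBBRRRRR · max L -49/32 · min R -1567/1024 gives -3135/2048
14 of 15 · RRBRBBBBRRRRRR · max L -49/32 · min R -3135/2048 gives -6271/4096
15 of 15 · RRBRBBBBRRRRRRB · max L -6271/4096 · min R -3135/2048 gives -12541/8192

-12541/8192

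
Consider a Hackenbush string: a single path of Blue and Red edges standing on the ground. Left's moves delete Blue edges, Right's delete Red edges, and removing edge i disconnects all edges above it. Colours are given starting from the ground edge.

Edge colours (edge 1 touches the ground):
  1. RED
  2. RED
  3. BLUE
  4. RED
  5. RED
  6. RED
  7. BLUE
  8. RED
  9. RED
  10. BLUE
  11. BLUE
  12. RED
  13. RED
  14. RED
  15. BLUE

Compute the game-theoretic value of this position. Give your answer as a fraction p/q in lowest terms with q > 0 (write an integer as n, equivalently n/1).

1 of 15 · R · max L −∞ · min R 0 → -1
2 of 15 · RR · max L −∞ · min R -1 → -2
3 of 15 · RRB · max L -2 · min R -1 → -3/2
4 of 15 · RRBR · max L -2 · min R -3/2 → -7/4
5 of 15 · RRBRR · max L -2 · min R -7/4 → -15/8
6 of 15 · RRBRRR · max L -2 · min R -15/8 → -31/16
7 of 15 · RRBRRRB · max L -31/16 · min R -15/8 → -61/32
8 of 15 · RRBRRRBR · max L -31/16 · min R -61/32 → -123/64
9 of 15 · RRBRRRBRR · max L -31/16 · min R -123/64 → -247/128
10 of 15 · RRBRRRBRRB · max L -247/128 · min R -123/64 → -493/256
11 of 15 · RRBRRRBRRBB · max L -493/256 · min R -123/64 → -985/512
12 of 15 · RRBRRRBRRBBR · max L -493/256 · min R -985/512 → -1971/1024
13 of 15 · RRBRRRBRRBBRR · max L -493/256 · min R -1971/1024 → -3943/2048
14 of 15 · RRBRRRBRRBBRRR · max L -493/256 · min R -3943/2048 → -7887/4096
15 of 15 · RRBRRRBRRBBRRRB · max L -7887/4096 · min R -3943/2048 → -15773/8192

-15773/8192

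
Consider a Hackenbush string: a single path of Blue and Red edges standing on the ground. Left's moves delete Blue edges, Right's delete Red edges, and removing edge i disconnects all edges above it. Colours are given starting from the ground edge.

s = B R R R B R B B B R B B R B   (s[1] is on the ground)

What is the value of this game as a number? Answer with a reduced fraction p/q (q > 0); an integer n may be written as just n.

1499/8192

step 1: add B to get B; options L={ 0 } R={ ∅ } so 1
step 2: add R to get BR; options L={ 0 } R={ 1 } so 1/2
step 3: add R to get BRR; options L={ 0 } R={ 1/2 1 } so 1/4
step 4: add R to get BRRR; options L={ 0 } R={ 1/4 1/2 1 } so 1/8
step 5: add B to get BRRRB; options L={ 0 1/8 } R={ 1/4 1/2 1 } so 3/16
step 6: add R to get BRRRBR; options L={ 0 1/8 } R={ 3/16 1/4 1/2 1 } so 5/32
step 7: add B to get BRRRBRB; options L={ 0 1/8 5/32 } R={ 3/16 1/4 1/2 1 } so 11/64
step 8: add B to get BRRRBRBB; options L={ 0 1/8 5/32 11/64 } R={ 3/16 1/4 1/2 1 } so 23/128
step 9: add B to get BRRRBRBBB; options L={ 0 1/8 5/32 11/64 23/128 } R={ 3/16 1/4 1/2 1 } so 47/256
step 10: add R to get BRRRBRBBBR; options L={ 0 1/8 5/32 11/64 23/128 } R={ 47/256 3/16 1/4 1/2 1 } so 93/512
step 11: add B to get BRRRBRBBBRB; options L={ 0 1/8 5/32 11/64 23/128 93/512 } R={ 47/256 3/16 1/4 1/2 1 } so 187/1024
step 12: add B to get BRRRBRBBBRBB; options L={ 0 1/8 5/32 11/64 23/128 93/512 187/1024 } R={ 47/256 3/16 1/4 1/2 1 } so 375/2048
step 13: add R to get BRRRBRBBBRBBR; options L={ 0 1/8 5/32 11/64 23/128 93/512 187/1024 } R={ 375/2048 47/256 3/16 1/4 1/2 1 } so 749/4096
step 14: add B to get BRRRBRBBBRBBRB; options L={ 0 1/8 5/32 11/64 23/128 93/512 187/1024 749/4096 } R={ 375/2048 47/256 3/16 1/4 1/2 1 } so 1499/8192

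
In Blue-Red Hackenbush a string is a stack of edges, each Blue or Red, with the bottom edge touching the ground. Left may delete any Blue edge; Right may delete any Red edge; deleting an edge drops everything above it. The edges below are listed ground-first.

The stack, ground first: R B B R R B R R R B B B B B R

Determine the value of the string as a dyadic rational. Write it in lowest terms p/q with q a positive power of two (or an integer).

Prefix values for R B B R R B R R R B B B B B R via {L|R} + simplicity:
v_1 [R]  L=[none]  R=[0]  → -1
v_2 [RB]  L=[-1]  R=[0]  → -1/2
v_3 [RBB]  L=[-1 -1/2]  R=[0]  → -1/4
v_4 [RBBR]  L=[-1 -1/2]  R=[-1/4 0]  → -3/8
v_5 [RBBRR]  L=[-1 -1/2]  R=[-3/8 -1/4 0]  → -7/16
v_6 [RBBRRB]  L=[-1 -1/2 -7/16]  R=[-3/8 -1/4 0]  → -13/32
v_7 [RBBRRBR]  L=[-1 -1/2 -7/16]  R=[-13/32 -3/8 -1/4 0]  → -27/64
v_8 [RBBRRBRR]  L=[-1 -1/2 -7/16]  R=[-27/64 -13/32 -3/8 -1/4 0]  → -55/128
v_9 [RBBRRBRRR]  L=[-1 -1/2 -7/16]  R=[-55/128 -27/64 -13/32 -3/8 -1/4 0]  → -111/256
v_10 [RBBRRBRRRB]  L=[-1 -1/2 -7/16 -111/256]  R=[-55/128 -27/64 -13/32 -3/8 -1/4 0]  → -221/512
v_11 [RBBRRBRRRBB]  L=[-1 -1/2 -7/16 -111/256 -221/512]  R=[-55/128 -27/64 -13/32 -3/8 -1/4 0]  → -441/1024
v_12 [RBBRRBRRRBBB]  L=[-1 -1/2 -7/16 -111/256 -221/512 -441/1024]  R=[-55/128 -27/64 -13/32 -3/8 -1/4 0]  → -881/2048
v_13 [RBBRRBRRRBBBB]  L=[-1 -1/2 -7/16 -111/256 -221/512 -441/1024 -881/2048]  R=[-55/128 -27/64 -13/32 -3/8 -1/4 0]  → -1761/4096
v_14 [RBBRRBRRRBBBBB]  L=[-1 -1/2 -7/16 -111/256 -221/512 -441/1024 -881/2048 -1761/4096]  R=[-55/128 -27/64 -13/32 -3/8 -1/4 0]  → -3521/8192
v_15 [RBBRRBRRRBBBBBR]  L=[-1 -1/2 -7/16 -111/256 -221/512 -441/1024 -881/2048 -1761/4096]  R=[-3521/8192 -55/128 -27/64 -13/32 -3/8 -1/4 0]  → -7043/16384

-7043/16384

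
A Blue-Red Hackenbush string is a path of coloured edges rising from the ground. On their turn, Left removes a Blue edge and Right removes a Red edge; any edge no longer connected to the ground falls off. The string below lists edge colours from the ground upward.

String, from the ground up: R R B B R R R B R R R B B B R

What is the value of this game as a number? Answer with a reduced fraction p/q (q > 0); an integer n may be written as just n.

-12003/8192

Recurse on prefixes of the 15-edge string R R B B R R R B R R R B B B R:
val(R) = { none | 0 } gives -1
val(RR) = { none | -1, 0 } gives -2
val(RRB) = { -2 | -1, 0 } gives -3/2
val(RRBB) = { -2, -3/2 | -1, 0 } gives -5/4
val(RRBBR) = { -2, -3/2 | -5/4, -1, 0 } gives -11/8
val(RRBBRR) = { -2, -3/2 | -11/8, -5/4, -1, 0 } gives -23/16
val(RRBBRRR) = { -2, -3/2 | -23/16, -11/8, -5/4, -1, 0 } gives -47/32
val(RRBBRRRB) = { -2, -3/2, -47/32 | -23/16, -11/8, -5/4, -1, 0 } gives -93/64
val(RRBBRRRBR) = { -2, -3/2, -47/32 | -93/64, -23/16, -11/8, -5/4, -1, 0 } gives -187/128
val(RRBBRRRBRR) = { -2, -3/2, -47/32 | -187/128, -93/64, -23/16, -11/8, -5/4, -1, 0 } gives -375/256
val(RRBBRRRBRRR) = { -2, -3/2, -47/32 | -375/256, -187/128, -93/64, -23/16, -11/8, -5/4, -1, 0 } gives -751/512
val(RRBBRRRBRRRB) = { -2, -3/2, -47/32, -751/512 | -375/256, -187/128, -93/64, -23/16, -11/8, -5/4, -1, 0 } gives -1501/1024
val(RRBBRRRBRRRBB) = { -2, -3/2, -47/32, -751/512, -1501/1024 | -375/256, -187/128, -93/64, -23/16, -11/8, -5/4, -1, 0 } gives -3001/2048
val(RRBBRRRBRRRBBB) = { -2, -3/2, -47/32, -751/512, -1501/1024, -3001/2048 | -375/256, -187/128, -93/64, -23/16, -11/8, -5/4, -1, 0 } gives -6001/4096
val(RRBBRRRBRRRBBBR) = { -2, -3/2, -47/32, -751/512, -1501/1024, -3001/2048 | -6001/4096, -375/256, -187/128, -93/64, -23/16, -11/8, -5/4, -1, 0 } gives -12003/8192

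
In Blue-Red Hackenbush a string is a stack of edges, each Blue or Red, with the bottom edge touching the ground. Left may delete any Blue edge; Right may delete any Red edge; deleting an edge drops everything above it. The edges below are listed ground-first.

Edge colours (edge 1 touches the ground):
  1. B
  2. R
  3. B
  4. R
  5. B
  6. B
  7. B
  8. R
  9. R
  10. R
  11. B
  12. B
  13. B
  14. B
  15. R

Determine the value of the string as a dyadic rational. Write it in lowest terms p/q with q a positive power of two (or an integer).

11837/16384

step 1: add B to get B; options L={ 0 } R={ ∅ } — 1
step 2: add R to get BR; options L={ 0 } R={ 1 } — 1/2
step 3: add B to get BRB; options L={ 0; 1/2 } R={ 1 } — 3/4
step 4: add R to get BRBR; options L={ 0; 1/2 } R={ 3/4; 1 } — 5/8
step 5: add B to get BRBRB; options L={ 0; 1/2; 5/8 } R={ 3/4; 1 } — 11/16
step 6: add B to get BRBRBB; options L={ 0; 1/2; 5/8; 11/16 } R={ 3/4; 1 } — 23/32
step 7: add B to get BRBRBBB; options L={ 0; 1/2; 5/8; 11/16; 23/32 } R={ 3/4; 1 } — 47/64
step 8: add R to get BRBRBBBR; options L={ 0; 1/2; 5/8; 11/16; 23/32 } R={ 47/64; 3/4; 1 } — 93/128
step 9: add R to get BRBRBBBRR; options L={ 0; 1/2; 5/8; 11/16; 23/32 } R={ 93/128; 47/64; 3/4; 1 } — 185/256
step 10: add R to get BRBRBBBRRR; options L={ 0; 1/2; 5/8; 11/16; 23/32 } R={ 185/256; 93/128; 47/64; 3/4; 1 } — 369/512
step 11: add B to get BRBRBBBRRRB; options L={ 0; 1/2; 5/8; 11/16; 23/32; 369/512 } R={ 185/256; 93/128; 47/64; 3/4; 1 } — 739/1024
step 12: add B to get BRBRBBBRRRBB; options L={ 0; 1/2; 5/8; 11/16; 23/32; 369/512; 739/1024 } R={ 185/256; 93/128; 47/64; 3/4; 1 } — 1479/2048
step 13: add B to get BRBRBBBRRRBBB; options L={ 0; 1/2; 5/8; 11/16; 23/32; 369/512; 739/1024; 1479/2048 } R={ 185/256; 93/128; 47/64; 3/4; 1 } — 2959/4096
step 14: add B to get BRBRBBBRRRBBBB; options L={ 0; 1/2; 5/8; 11/16; 23/32; 369/512; 739/1024; 1479/2048; 2959/4096 } R={ 185/256; 93/128; 47/64; 3/4; 1 } — 5919/8192
step 15: add R to get BRBRBBBRRRBBBBR; options L={ 0; 1/2; 5/8; 11/16; 23/32; 369/512; 739/1024; 1479/2048; 2959/4096 } R={ 5919/8192; 185/256; 93/128; 47/64; 3/4; 1 } — 11837/16384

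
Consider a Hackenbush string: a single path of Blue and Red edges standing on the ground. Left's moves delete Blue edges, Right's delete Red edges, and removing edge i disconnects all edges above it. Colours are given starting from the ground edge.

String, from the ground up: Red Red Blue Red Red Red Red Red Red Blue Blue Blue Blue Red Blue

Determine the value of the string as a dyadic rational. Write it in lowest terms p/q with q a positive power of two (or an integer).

Recurse on prefixes of the 15-edge string Red Red Blue Red Red Red Red Red Red Blue Blue Blue Blue Red Blue:
edge 1 of 15 (Red): { (no moves) | 0 } gives -1
edge 2 of 15 (Red): { (no moves) | -1,0 } gives -2
edge 3 of 15 (Blue): { -2 | -1,0 } gives -3/2
edge 4 of 15 (Red): { -2 | -3/2,-1,0 } gives -7/4
edge 5 of 15 (Red): { -2 | -7/4,-3/2,-1,0 } gives -15/8
edge 6 of 15 (Red): { -2 | -15/8,-7/4,-3/2,-1,0 } gives -31/16
edge 7 of 15 (Red): { -2 | -31/16,-15/8,-7/4,-3/2,-1,0 } gives -63/32
edge 8 of 15 (Red): { -2 | -63/32,-31/16,-15/8,-7/4,-3/2,-1,0 } gives -127/64
edge 9 of 15 (Red): { -2 | -127/64,-63/32,-31/16,-15/8,-7/4,-3/2,-1,0 } gives -255/128
edge 10 of 15 (Blue): { -2,-255/128 | -127/64,-63/32,-31/16,-15/8,-7/4,-3/2,-1,0 } gives -509/256
edge 11 of 15 (Blue): { -2,-255/128,-509/256 | -127/64,-63/32,-31/16,-15/8,-7/4,-3/2,-1,0 } gives -1017/512
edge 12 of 15 (Blue): { -2,-255/128,-509/256,-1017/512 | -127/64,-63/32,-31/16,-15/8,-7/4,-3/2,-1,0 } gives -2033/1024
edge 13 of 15 (Blue): { -2,-255/128,-509/256,-1017/512,-2033/1024 | -127/64,-63/32,-31/16,-15/8,-7/4,-3/2,-1,0 } gives -4065/2048
edge 14 of 15 (Red): { -2,-255/128,-509/256,-1017/512,-2033/1024 | -4065/2048,-127/64,-63/32,-31/16,-15/8,-7/4,-3/2,-1,0 } gives -8131/4096
edge 15 of 15 (Blue): { -2,-255/128,-509/256,-1017/512,-2033/1024,-8131/4096 | -4065/2048,-127/64,-63/32,-31/16,-15/8,-7/4,-3/2,-1,0 } gives -16261/8192

-16261/8192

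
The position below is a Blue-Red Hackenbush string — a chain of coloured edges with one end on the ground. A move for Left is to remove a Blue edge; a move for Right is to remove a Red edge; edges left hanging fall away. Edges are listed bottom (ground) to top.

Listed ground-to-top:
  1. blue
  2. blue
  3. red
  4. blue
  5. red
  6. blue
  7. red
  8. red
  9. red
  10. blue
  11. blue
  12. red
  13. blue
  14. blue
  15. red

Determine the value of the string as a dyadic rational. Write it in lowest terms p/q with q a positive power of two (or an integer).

13421/8192

Recurse on prefixes of the 15-edge string blue blue red blue red blue red red red blue blue red blue blue red:
step 1: add blue to get b; options L={ 0 } R={ — } ⇒ 1
step 2: add blue to get bb; options L={ 0, 1 } R={ — } ⇒ 2
step 3: add red to get bbr; options L={ 0, 1 } R={ 2 } ⇒ 3/2
step 4: add blue to get bbrb; options L={ 0, 1, 3/2 } R={ 2 } ⇒ 7/4
step 5: add red to get bbrbr; options L={ 0, 1, 3/2 } R={ 7/4, 2 } ⇒ 13/8
step 6: add blue to get bbrbrb; options L={ 0, 1, 3/2, 13/8 } R={ 7/4, 2 } ⇒ 27/16
step 7: add red to get bbrbrbr; options L={ 0, 1, 3/2, 13/8 } R={ 27/16, 7/4, 2 } ⇒ 53/32
step 8: add red to get bbrbrbrr; options L={ 0, 1, 3/2, 13/8 } R={ 53/32, 27/16, 7/4, 2 } ⇒ 105/64
step 9: add red to get bbrbrbrrr; options L={ 0, 1, 3/2, 13/8 } R={ 105/64, 53/32, 27/16, 7/4, 2 } ⇒ 209/128
step 10: add blue to get bbrbrbrrrb; options L={ 0, 1, 3/2, 13/8, 209/128 } R={ 105/64, 53/32, 27/16, 7/4, 2 } ⇒ 419/256
step 11: add blue to get bbrbrbrrrbb; options L={ 0, 1, 3/2, 13/8, 209/128, 419/256 } R={ 105/64, 53/32, 27/16, 7/4, 2 } ⇒ 839/512
step 12: add red to get bbrbrbrrrbbr; options L={ 0, 1, 3/2, 13/8, 209/128, 419/256 } R={ 839/512, 105/64, 53/32, 27/16, 7/4, 2 } ⇒ 1677/1024
step 13: add blue to get bbrbrbrrrbbrb; options L={ 0, 1, 3/2, 13/8, 209/128, 419/256, 1677/1024 } R={ 839/512, 105/64, 53/32, 27/16, 7/4, 2 } ⇒ 3355/2048
step 14: add blue to get bbrbrbrrrbbrbb; options L={ 0, 1, 3/2, 13/8, 209/128, 419/256, 1677/1024, 3355/2048 } R={ 839/512, 105/64, 53/32, 27/16, 7/4, 2 } ⇒ 6711/4096
step 15: add red to get bbrbrbrrrbbrbbr; options L={ 0, 1, 3/2, 13/8, 209/128, 419/256, 1677/1024, 3355/2048 } R={ 6711/4096, 839/512, 105/64, 53/32, 27/16, 7/4, 2 } ⇒ 13421/8192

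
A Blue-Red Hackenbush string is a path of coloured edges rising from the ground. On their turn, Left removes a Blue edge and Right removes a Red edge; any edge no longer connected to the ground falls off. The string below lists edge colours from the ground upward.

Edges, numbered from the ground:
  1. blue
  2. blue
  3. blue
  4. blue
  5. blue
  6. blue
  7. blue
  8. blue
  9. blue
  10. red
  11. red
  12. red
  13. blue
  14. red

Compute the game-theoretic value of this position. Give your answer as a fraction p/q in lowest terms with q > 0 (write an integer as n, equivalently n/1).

261/32

G(b) = { 0 | — } ⇒ 1
G(bb) = { 0 1 | — } ⇒ 2
G(bbb) = { 0 1 2 | — } ⇒ 3
G(bbbb) = { 0 1 2 3 | — } ⇒ 4
G(bbbbb) = { 0 1 2 3 4 | — } ⇒ 5
G(bbbbbb) = { 0 1 2 3 4 5 | — } ⇒ 6
G(bbbbbbb) = { 0 1 2 3 4 5 6 | — } ⇒ 7
G(bbbbbbbb) = { 0 1 2 3 4 5 6 7 | — } ⇒ 8
G(bbbbbbbbb) = { 0 1 2 3 4 5 6 7 8 | — } ⇒ 9
G(bbbbbbbbbr) = { 0 1 2 3 4 5 6 7 8 | 9 } ⇒ 17/2
G(bbbbbbbbbrr) = { 0 1 2 3 4 5 6 7 8 | 17/2 9 } ⇒ 33/4
G(bbbbbbbbbrrr) = { 0 1 2 3 4 5 6 7 8 | 33/4 17/2 9 } ⇒ 65/8
G(bbbbbbbbbrrrb) = { 0 1 2 3 4 5 6 7 8 65/8 | 33/4 17/2 9 } ⇒ 131/16
G(bbbbbbbbbrrrbr) = { 0 1 2 3 4 5 6 7 8 65/8 | 131/16 33/4 17/2 9 } ⇒ 261/32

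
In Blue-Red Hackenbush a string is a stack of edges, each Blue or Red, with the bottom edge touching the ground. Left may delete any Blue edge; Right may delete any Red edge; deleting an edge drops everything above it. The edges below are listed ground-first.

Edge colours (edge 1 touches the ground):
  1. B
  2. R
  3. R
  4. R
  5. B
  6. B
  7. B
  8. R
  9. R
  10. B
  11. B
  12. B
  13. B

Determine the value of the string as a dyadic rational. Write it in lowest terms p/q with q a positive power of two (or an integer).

Build val(s[:k]) for k = 1..13, string s = B R R R B B B R R B B B B.
B: Left { 0 }, Right { ∅ } => simplest 1
BR: Left { 0 }, Right { 1 } => simplest 1/2
BRR: Left { 0 }, Right { 1/2, 1 } => simplest 1/4
BRRR: Left { 0 }, Right { 1/4, 1/2, 1 } => simplest 1/8
BRRRB: Left { 0, 1/8 }, Right { 1/4, 1/2, 1 } => simplest 3/16
BRRRBB: Left { 0, 1/8, 3/16 }, Right { 1/4, 1/2, 1 } => simplest 7/32
BRRRBBB: Left { 0, 1/8, 3/16, 7/32 }, Right { 1/4, 1/2, 1 } => simplest 15/64
BRRRBBBR: Left { 0, 1/8, 3/16, 7/32 }, Right { 15/64, 1/4, 1/2, 1 } => simplest 29/128
BRRRBBBRR: Left { 0, 1/8, 3/16, 7/32 }, Right { 29/128, 15/64, 1/4, 1/2, 1 } => simplest 57/256
BRRRBBBRRB: Left { 0, 1/8, 3/16, 7/32, 57/256 }, Right { 29/128, 15/64, 1/4, 1/2, 1 } => simplest 115/512
BRRRBBBRRBB: Left { 0, 1/8, 3/16, 7/32, 57/256, 115/512 }, Right { 29/128, 15/64, 1/4, 1/2, 1 } => simplest 231/1024
BRRRBBBRRBBB: Left { 0, 1/8, 3/16, 7/32, 57/256, 115/512, 231/1024 }, Right { 29/128, 15/64, 1/4, 1/2, 1 } => simplest 463/2048
BRRRBBBRRBBBB: Left { 0, 1/8, 3/16, 7/32, 57/256, 115/512, 231/1024, 463/2048 }, Right { 29/128, 15/64, 1/4, 1/2, 1 } => simplest 927/4096

927/4096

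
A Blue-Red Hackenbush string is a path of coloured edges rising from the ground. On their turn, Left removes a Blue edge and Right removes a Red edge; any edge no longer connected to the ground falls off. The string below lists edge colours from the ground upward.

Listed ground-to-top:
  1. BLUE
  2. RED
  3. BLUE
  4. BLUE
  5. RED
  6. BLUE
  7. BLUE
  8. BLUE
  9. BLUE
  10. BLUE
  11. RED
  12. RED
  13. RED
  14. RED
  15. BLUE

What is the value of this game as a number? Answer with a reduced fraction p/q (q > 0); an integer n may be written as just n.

edge 1 of 15 (BLUE): { 0 | — } ⇒ 1
edge 2 of 15 (RED): { 0 | 1 } ⇒ 1/2
edge 3 of 15 (BLUE): { 0 1/2 | 1 } ⇒ 3/4
edge 4 of 15 (BLUE): { 0 1/2 3/4 | 1 } ⇒ 7/8
edge 5 of 15 (RED): { 0 1/2 3/4 | 7/8 1 } ⇒ 13/16
edge 6 of 15 (BLUE): { 0 1/2 3/4 13/16 | 7/8 1 } ⇒ 27/32
edge 7 of 15 (BLUE): { 0 1/2 3/4 13/16 27/32 | 7/8 1 } ⇒ 55/64
edge 8 of 15 (BLUE): { 0 1/2 3/4 13/16 27/32 55/64 | 7/8 1 } ⇒ 111/128
edge 9 of 15 (BLUE): { 0 1/2 3/4 13/16 27/32 55/64 111/128 | 7/8 1 } ⇒ 223/256
edge 10 of 15 (BLUE): { 0 1/2 3/4 13/16 27/32 55/64 111/128 223/256 | 7/8 1 } ⇒ 447/512
edge 11 of 15 (RED): { 0 1/2 3/4 13/16 27/32 55/64 111/128 223/256 | 447/512 7/8 1 } ⇒ 893/1024
edge 12 of 15 (RED): { 0 1/2 3/4 13/16 27/32 55/64 111/128 223/256 | 893/1024 447/512 7/8 1 } ⇒ 1785/2048
edge 13 of 15 (RED): { 0 1/2 3/4 13/16 27/32 55/64 111/128 223/256 | 1785/2048 893/1024 447/512 7/8 1 } ⇒ 3569/4096
edge 14 of 15 (RED): { 0 1/2 3/4 13/16 27/32 55/64 111/128 223/256 | 3569/4096 1785/2048 893/1024 447/512 7/8 1 } ⇒ 7137/8192
edge 15 of 15 (BLUE): { 0 1/2 3/4 13/16 27/32 55/64 111/128 223/256 7137/8192 | 3569/4096 1785/2048 893/1024 447/512 7/8 1 } ⇒ 14275/16384

14275/16384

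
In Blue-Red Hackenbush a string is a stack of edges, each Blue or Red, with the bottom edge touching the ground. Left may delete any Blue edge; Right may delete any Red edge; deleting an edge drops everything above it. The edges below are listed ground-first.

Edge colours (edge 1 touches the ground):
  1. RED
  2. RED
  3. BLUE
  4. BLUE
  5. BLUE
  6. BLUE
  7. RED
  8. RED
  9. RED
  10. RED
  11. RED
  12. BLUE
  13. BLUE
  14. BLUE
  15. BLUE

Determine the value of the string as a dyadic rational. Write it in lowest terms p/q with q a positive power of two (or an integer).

-9185/8192

Build val(s[:k]) for k = 1..15, string s = RED RED BLUE BLUE BLUE BLUE RED RED RED RED RED BLUE BLUE BLUE BLUE.
val_1 [R]  L=[none]  R=[0]  gives -1
val_2 [RR]  L=[none]  R=[-1,0]  gives -2
val_3 [RRB]  L=[-2]  R=[-1,0]  gives -3/2
val_4 [RRBB]  L=[-2,-3/2]  R=[-1,0]  gives -5/4
val_5 [RRBBB]  L=[-2,-3/2,-5/4]  R=[-1,0]  gives -9/8
val_6 [RRBBBB]  L=[-2,-3/2,-5/4,-9/8]  R=[-1,0]  gives -17/16
val_7 [RRBBBBR]  L=[-2,-3/2,-5/4,-9/8]  R=[-17/16,-1,0]  gives -35/32
val_8 [RRBBBBRR]  L=[-2,-3/2,-5/4,-9/8]  R=[-35/32,-17/16,-1,0]  gives -71/64
val_9 [RRBBBBRRR]  L=[-2,-3/2,-5/4,-9/8]  R=[-71/64,-35/32,-17/16,-1,0]  gives -143/128
val_10 [RRBBBBRRRR]  L=[-2,-3/2,-5/4,-9/8]  R=[-143/128,-71/64,-35/32,-17/16,-1,0]  gives -287/256
val_11 [RRBBBBRRRRR]  L=[-2,-3/2,-5/4,-9/8]  R=[-287/256,-143/128,-71/64,-35/32,-17/16,-1,0]  gives -575/512
val_12 [RRBBBBRRRRRB]  L=[-2,-3/2,-5/4,-9/8,-575/512]  R=[-287/256,-143/128,-71/64,-35/32,-17/16,-1,0]  gives -1149/1024
val_13 [RRBBBBRRRRRBB]  L=[-2,-3/2,-5/4,-9/8,-575/512,-1149/1024]  R=[-287/256,-143/128,-71/64,-35/32,-17/16,-1,0]  gives -2297/2048
val_14 [RRBBBBRRRRRBBB]  L=[-2,-3/2,-5/4,-9/8,-575/512,-1149/1024,-2297/2048]  R=[-287/256,-143/128,-71/64,-35/32,-17/16,-1,0]  gives -4593/4096
val_15 [RRBBBBRRRRRBBBB]  L=[-2,-3/2,-5/4,-9/8,-575/512,-1149/1024,-2297/2048,-4593/4096]  R=[-287/256,-143/128,-71/64,-35/32,-17/16,-1,0]  gives -9185/8192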